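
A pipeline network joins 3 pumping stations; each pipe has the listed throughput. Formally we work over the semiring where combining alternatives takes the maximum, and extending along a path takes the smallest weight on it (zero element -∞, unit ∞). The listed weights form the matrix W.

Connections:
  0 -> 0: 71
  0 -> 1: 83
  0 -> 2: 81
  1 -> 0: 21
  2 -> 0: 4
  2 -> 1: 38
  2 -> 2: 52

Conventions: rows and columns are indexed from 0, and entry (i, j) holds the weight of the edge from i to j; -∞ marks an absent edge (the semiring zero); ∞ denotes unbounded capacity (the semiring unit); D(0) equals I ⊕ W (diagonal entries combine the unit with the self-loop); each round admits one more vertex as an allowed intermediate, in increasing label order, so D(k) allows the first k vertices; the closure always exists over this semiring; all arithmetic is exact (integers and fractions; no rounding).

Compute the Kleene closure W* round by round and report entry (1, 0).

D(0):
  [∞, 83, 81]
  [21, ∞, -∞]
  [4, 38, ∞]
D(1):
  [∞, 83, 81]
  [21, ∞, 21]
  [4, 38, ∞]
D(2):
  [∞, 83, 81]
  [21, ∞, 21]
  [21, 38, ∞]
D(3):
  [∞, 83, 81]
  [21, ∞, 21]
  [21, 38, ∞]
Answer: W*[1][0] = 21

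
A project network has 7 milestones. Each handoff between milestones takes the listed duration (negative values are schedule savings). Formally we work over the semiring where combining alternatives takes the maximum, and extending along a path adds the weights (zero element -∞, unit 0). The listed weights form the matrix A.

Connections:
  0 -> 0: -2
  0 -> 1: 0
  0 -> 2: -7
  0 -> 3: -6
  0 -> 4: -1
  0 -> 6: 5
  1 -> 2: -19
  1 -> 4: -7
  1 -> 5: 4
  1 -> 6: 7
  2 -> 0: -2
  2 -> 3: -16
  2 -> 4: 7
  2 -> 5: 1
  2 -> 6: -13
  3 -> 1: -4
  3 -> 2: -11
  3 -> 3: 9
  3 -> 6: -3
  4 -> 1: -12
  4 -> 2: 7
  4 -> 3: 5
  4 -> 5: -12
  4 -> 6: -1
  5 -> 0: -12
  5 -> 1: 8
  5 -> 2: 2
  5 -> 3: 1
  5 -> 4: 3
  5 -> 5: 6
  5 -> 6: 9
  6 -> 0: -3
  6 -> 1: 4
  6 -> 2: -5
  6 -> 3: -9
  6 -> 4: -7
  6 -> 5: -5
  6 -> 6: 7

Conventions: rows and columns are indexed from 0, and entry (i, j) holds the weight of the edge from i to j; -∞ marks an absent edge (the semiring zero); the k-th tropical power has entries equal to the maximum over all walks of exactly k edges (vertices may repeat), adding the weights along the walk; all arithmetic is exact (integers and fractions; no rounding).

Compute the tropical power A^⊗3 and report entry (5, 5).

A^⊗2:
  [2, 9, 6, 4, 0, 4, 12]
  [4, 12, 6, 5, 7, 10, 14]
  [-4, 9, 14, 12, 4, 7, 10]
  [-6, 5, -2, 18, -4, 0, 6]
  [5, 3, -6, 14, 14, 8, 6]
  [6, 14, 10, 10, 9, 12, 16]
  [4, 11, 2, 0, 2, 8, 14]
A^⊗3:
  [9, 16, 7, 13, 13, 13, 19]
  [11, 18, 14, 14, 13, 16, 21]
  [12, 15, 11, 21, 21, 15, 17]
  [3, 14, 7, 27, 5, 9, 15]
  [3, 16, 21, 23, 11, 14, 17]
  [13, 20, 16, 19, 17, 18, 23]
  [11, 18, 10, 9, 11, 15, 21]
Key observation: the optimum is the walk 5->1->5->5, with weight 8 + 4 + 6 = 18.
Optimal value attained by: walk 5->1->5->5.
Answer: (A^⊗3)[5][5] = 18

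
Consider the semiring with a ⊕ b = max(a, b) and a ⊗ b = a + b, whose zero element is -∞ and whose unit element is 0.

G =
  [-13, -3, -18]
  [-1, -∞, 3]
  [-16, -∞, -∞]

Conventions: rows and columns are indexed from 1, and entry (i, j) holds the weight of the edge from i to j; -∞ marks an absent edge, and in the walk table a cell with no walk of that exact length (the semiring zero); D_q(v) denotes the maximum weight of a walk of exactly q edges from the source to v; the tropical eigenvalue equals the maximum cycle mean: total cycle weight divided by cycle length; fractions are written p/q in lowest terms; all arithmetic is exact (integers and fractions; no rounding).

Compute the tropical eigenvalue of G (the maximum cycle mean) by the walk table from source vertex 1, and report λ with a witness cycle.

q=0: [0, -∞, -∞]
q=1: [-13, -3, -18]
q=2: [-4, -16, 0]
q=3: [-16, -7, -13]
Optimal cycle mean attained by: cycle 1->2->1, total (-3) + (-1), length 2.
Answer: λ = -2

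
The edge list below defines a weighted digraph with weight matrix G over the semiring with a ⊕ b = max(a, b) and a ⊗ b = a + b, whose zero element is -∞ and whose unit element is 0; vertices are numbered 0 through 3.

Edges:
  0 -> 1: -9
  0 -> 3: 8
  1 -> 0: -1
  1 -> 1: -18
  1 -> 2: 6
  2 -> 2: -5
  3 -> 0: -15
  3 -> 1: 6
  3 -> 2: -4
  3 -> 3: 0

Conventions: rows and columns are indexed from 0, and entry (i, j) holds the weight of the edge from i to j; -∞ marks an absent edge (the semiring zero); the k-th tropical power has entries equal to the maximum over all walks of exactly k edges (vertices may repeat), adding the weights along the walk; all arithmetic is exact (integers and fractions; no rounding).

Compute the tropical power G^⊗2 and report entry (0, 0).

G^⊗2:
  [-7, 14, 4, 8]
  [-19, -10, 1, 7]
  [-∞, -∞, -10, -∞]
  [5, 6, 12, 0]
Key observation: the optimum is the walk 0->3->0, with weight 8 + (-15) = -7.
Optimal value attained by: walk 0->3->0.
Answer: (G^⊗2)[0][0] = -7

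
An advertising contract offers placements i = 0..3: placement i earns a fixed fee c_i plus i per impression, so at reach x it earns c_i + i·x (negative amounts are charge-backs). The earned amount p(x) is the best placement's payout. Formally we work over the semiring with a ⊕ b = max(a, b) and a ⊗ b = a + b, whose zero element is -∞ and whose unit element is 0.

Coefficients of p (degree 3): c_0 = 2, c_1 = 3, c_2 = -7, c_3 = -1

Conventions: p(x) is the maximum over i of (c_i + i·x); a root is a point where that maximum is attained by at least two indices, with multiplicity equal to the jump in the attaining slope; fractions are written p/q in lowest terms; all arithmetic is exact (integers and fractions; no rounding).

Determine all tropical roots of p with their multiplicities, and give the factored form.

hull edge (i=0, c=2) to (i=1, c=3): slope 1, span 1
hull edge (i=1, c=3) to (i=3, c=-1): slope -2, span 2
Factored form: p(x) = -1 ⊗ (x ⊕ (-1)) ⊗ (x ⊕ 2) ⊗ (x ⊕ 2)
Answer: roots = -1 (mult 1), 2 (mult 2)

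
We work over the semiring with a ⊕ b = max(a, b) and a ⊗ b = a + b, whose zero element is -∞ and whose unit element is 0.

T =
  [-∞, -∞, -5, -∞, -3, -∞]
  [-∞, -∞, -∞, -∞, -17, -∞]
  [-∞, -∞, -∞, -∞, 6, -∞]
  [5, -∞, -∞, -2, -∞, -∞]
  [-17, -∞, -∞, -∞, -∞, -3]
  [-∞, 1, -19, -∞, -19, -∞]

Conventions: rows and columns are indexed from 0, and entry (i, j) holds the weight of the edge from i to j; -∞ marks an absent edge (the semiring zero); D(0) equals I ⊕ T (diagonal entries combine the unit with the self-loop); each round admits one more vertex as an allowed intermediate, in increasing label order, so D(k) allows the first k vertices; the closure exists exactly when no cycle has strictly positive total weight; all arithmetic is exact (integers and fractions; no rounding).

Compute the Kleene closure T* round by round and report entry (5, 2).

D(0):
  [0, -∞, -5, -∞, -3, -∞]
  [-∞, 0, -∞, -∞, -17, -∞]
  [-∞, -∞, 0, -∞, 6, -∞]
  [5, -∞, -∞, 0, -∞, -∞]
  [-17, -∞, -∞, -∞, 0, -3]
  [-∞, 1, -19, -∞, -19, 0]
D(1):
  [0, -∞, -5, -∞, -3, -∞]
  [-∞, 0, -∞, -∞, -17, -∞]
  [-∞, -∞, 0, -∞, 6, -∞]
  [5, -∞, 0, 0, 2, -∞]
  [-17, -∞, -22, -∞, 0, -3]
  [-∞, 1, -19, -∞, -19, 0]
D(2):
  [0, -∞, -5, -∞, -3, -∞]
  [-∞, 0, -∞, -∞, -17, -∞]
  [-∞, -∞, 0, -∞, 6, -∞]
  [5, -∞, 0, 0, 2, -∞]
  [-17, -∞, -22, -∞, 0, -3]
  [-∞, 1, -19, -∞, -16, 0]
D(3):
  [0, -∞, -5, -∞, 1, -∞]
  [-∞, 0, -∞, -∞, -17, -∞]
  [-∞, -∞, 0, -∞, 6, -∞]
  [5, -∞, 0, 0, 6, -∞]
  [-17, -∞, -22, -∞, 0, -3]
  [-∞, 1, -19, -∞, -13, 0]
D(4):
  [0, -∞, -5, -∞, 1, -∞]
  [-∞, 0, -∞, -∞, -17, -∞]
  [-∞, -∞, 0, -∞, 6, -∞]
  [5, -∞, 0, 0, 6, -∞]
  [-17, -∞, -22, -∞, 0, -3]
  [-∞, 1, -19, -∞, -13, 0]
D(5):
  [0, -∞, -5, -∞, 1, -2]
  [-34, 0, -39, -∞, -17, -20]
  [-11, -∞, 0, -∞, 6, 3]
  [5, -∞, 0, 0, 6, 3]
  [-17, -∞, -22, -∞, 0, -3]
  [-30, 1, -19, -∞, -13, 0]
D(6):
  [0, -1, -5, -∞, 1, -2]
  [-34, 0, -39, -∞, -17, -20]
  [-11, 4, 0, -∞, 6, 3]
  [5, 4, 0, 0, 6, 3]
  [-17, -2, -22, -∞, 0, -3]
  [-30, 1, -19, -∞, -13, 0]
Answer: T*[5][2] = -19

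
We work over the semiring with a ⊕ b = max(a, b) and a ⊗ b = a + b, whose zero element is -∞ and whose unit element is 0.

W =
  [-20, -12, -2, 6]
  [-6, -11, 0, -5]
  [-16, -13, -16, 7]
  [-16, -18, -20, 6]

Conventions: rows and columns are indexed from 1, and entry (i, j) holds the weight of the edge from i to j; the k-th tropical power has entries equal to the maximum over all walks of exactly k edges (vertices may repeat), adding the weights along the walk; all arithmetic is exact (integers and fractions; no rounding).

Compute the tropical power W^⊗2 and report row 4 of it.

W^⊗2:
  [-10, -12, -12, 12]
  [-16, -13, -8, 7]
  [-9, -11, -13, 13]
  [-10, -12, -14, 12]
Answer: row 4 of W^⊗2 = [-10, -12, -14, 12]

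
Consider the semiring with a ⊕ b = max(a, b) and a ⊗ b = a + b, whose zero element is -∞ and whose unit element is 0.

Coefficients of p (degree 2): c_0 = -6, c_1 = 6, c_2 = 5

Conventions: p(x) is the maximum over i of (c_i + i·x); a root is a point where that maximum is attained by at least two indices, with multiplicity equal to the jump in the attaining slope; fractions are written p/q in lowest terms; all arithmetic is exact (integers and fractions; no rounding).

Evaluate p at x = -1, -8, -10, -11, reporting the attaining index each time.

p(-1) = max(-6+0·(-1)=-6, 6+1·(-1)=5, 5+2·(-1)=3) = 5 (attained by i=1)
p(-8) = max(-6+0·(-8)=-6, 6+1·(-8)=-2, 5+2·(-8)=-11) = -2 (attained by i=1)
p(-10) = max(-6+0·(-10)=-6, 6+1·(-10)=-4, 5+2·(-10)=-15) = -4 (attained by i=1)
p(-11) = max(-6+0·(-11)=-6, 6+1·(-11)=-5, 5+2·(-11)=-17) = -5 (attained by i=1)
Answer: p(-1) = 5; p(-8) = -2; p(-10) = -4; p(-11) = -5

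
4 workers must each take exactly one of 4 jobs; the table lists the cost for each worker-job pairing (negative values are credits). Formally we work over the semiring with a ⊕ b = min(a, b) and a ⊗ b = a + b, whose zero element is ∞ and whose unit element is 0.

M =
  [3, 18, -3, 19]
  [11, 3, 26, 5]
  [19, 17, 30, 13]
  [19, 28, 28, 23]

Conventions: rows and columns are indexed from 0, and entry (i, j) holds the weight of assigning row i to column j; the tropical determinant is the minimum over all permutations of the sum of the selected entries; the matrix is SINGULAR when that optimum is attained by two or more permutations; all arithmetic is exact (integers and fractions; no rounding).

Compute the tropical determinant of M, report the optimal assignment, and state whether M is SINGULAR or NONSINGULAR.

σ = (0, 1, 2, 3): 3 + 3 + 30 + 23 = 59
σ = (0, 1, 3, 2): 3 + 3 + 13 + 28 = 47
σ = (0, 2, 1, 3): 3 + 26 + 17 + 23 = 69
σ = (0, 2, 3, 1): 3 + 26 + 13 + 28 = 70
σ = (0, 3, 1, 2): 3 + 5 + 17 + 28 = 53
σ = (0, 3, 2, 1): 3 + 5 + 30 + 28 = 66
σ = (1, 0, 2, 3): 18 + 11 + 30 + 23 = 82
σ = (1, 0, 3, 2): 18 + 11 + 13 + 28 = 70
σ = (1, 2, 0, 3): 18 + 26 + 19 + 23 = 86
σ = (1, 2, 3, 0): 18 + 26 + 13 + 19 = 76
σ = (1, 3, 0, 2): 18 + 5 + 19 + 28 = 70
σ = (1, 3, 2, 0): 18 + 5 + 30 + 19 = 72
σ = (2, 0, 1, 3): (-3) + 11 + 17 + 23 = 48
σ = (2, 0, 3, 1): (-3) + 11 + 13 + 28 = 49
σ = (2, 1, 0, 3): (-3) + 3 + 19 + 23 = 42
σ = (2, 1, 3, 0): (-3) + 3 + 13 + 19 = 32
σ = (2, 3, 0, 1): (-3) + 5 + 19 + 28 = 49
σ = (2, 3, 1, 0): (-3) + 5 + 17 + 19 = 38
σ = (3, 0, 1, 2): 19 + 11 + 17 + 28 = 75
σ = (3, 0, 2, 1): 19 + 11 + 30 + 28 = 88
σ = (3, 1, 0, 2): 19 + 3 + 19 + 28 = 69
σ = (3, 1, 2, 0): 19 + 3 + 30 + 19 = 71
σ = (3, 2, 0, 1): 19 + 26 + 19 + 28 = 92
σ = (3, 2, 1, 0): 19 + 26 + 17 + 19 = 81
Optimal value attained by: σ = (2, 1, 3, 0).
Answer: det⊕(M) = 32; verdict: NONSINGULAR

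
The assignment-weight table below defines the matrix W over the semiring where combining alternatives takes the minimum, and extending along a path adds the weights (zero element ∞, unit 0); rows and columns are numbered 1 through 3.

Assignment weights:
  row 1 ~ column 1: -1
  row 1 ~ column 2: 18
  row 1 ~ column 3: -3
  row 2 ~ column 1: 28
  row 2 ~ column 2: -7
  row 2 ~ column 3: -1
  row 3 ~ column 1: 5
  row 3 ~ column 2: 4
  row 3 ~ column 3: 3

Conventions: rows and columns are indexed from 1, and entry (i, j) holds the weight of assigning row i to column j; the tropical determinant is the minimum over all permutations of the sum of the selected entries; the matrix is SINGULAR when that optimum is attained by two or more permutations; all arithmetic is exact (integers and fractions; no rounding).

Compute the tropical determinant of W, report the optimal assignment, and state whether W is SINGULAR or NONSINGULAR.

σ = (1, 2, 3): (-1) + (-7) + 3 = -5
σ = (1, 3, 2): (-1) + (-1) + 4 = 2
σ = (2, 1, 3): 18 + 28 + 3 = 49
σ = (2, 3, 1): 18 + (-1) + 5 = 22
σ = (3, 1, 2): (-3) + 28 + 4 = 29
σ = (3, 2, 1): (-3) + (-7) + 5 = -5
Optimal value attained by: σ = (1, 2, 3).
Answer: det⊕(W) = -5; verdict: SINGULAR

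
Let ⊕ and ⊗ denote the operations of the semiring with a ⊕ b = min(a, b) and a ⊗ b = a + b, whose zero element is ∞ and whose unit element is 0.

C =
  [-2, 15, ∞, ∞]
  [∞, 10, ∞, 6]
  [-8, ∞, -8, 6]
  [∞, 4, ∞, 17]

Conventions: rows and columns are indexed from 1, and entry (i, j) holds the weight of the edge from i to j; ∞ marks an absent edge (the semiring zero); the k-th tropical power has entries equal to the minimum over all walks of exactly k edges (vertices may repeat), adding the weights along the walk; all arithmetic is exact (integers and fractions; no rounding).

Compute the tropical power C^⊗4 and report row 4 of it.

C^⊗2:
  [-4, 13, ∞, 21]
  [∞, 10, ∞, 16]
  [-16, 7, -16, -2]
  [∞, 14, ∞, 10]
C^⊗3:
  [-6, 11, ∞, 19]
  [∞, 20, ∞, 16]
  [-24, -1, -24, -10]
  [∞, 14, ∞, 20]
C^⊗4:
  [-8, 9, ∞, 17]
  [∞, 20, ∞, 26]
  [-32, -9, -32, -18]
  [∞, 24, ∞, 20]
Answer: row 4 of C^⊗4 = [∞, 24, ∞, 20]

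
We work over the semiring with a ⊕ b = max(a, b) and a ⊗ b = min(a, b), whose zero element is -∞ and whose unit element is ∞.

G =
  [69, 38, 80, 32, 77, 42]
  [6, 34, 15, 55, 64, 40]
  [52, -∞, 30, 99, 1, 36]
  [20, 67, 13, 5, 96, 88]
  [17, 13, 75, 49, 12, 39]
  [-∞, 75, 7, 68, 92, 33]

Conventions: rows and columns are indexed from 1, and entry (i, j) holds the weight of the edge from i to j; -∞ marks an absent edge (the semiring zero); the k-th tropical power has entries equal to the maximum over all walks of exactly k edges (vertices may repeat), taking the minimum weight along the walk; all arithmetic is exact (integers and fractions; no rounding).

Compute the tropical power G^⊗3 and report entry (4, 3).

G^⊗2:
  [69, 42, 75, 80, 69, 42]
  [20, 55, 64, 49, 55, 55]
  [52, 67, 52, 36, 96, 88]
  [20, 75, 75, 68, 88, 40]
  [52, 49, 30, 75, 49, 49]
  [20, 67, 75, 55, 68, 68]
G^⊗3:
  [69, 67, 69, 75, 80, 80]
  [52, 55, 55, 64, 55, 49]
  [52, 75, 75, 68, 88, 42]
  [52, 67, 75, 75, 68, 68]
  [52, 67, 52, 49, 75, 75]
  [52, 68, 68, 75, 68, 55]
Key observation: the optimum is the walk 4->6->5->3, with weight 88 min 92 min 75 = 75.
Optimal value attained by: walk 4->6->5->3.
Answer: (G^⊗3)[4][3] = 75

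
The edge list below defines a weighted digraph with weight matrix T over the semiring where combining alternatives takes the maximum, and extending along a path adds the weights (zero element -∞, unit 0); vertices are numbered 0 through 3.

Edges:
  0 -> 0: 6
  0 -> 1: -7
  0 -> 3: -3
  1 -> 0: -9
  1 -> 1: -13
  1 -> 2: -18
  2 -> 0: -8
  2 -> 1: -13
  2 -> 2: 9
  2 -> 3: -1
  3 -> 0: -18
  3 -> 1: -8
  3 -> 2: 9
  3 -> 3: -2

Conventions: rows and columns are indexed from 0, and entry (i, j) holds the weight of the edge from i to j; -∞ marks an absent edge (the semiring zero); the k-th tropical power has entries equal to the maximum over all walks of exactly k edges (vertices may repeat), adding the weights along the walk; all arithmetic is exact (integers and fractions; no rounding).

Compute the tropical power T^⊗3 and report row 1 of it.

T^⊗2:
  [12, -1, 6, 3]
  [-3, -16, -9, -12]
  [1, -4, 18, 8]
  [1, -4, 18, 8]
T^⊗3:
  [18, 5, 15, 9]
  [3, -10, 0, -6]
  [10, 5, 27, 17]
  [10, 5, 27, 17]
Answer: row 1 of T^⊗3 = [3, -10, 0, -6]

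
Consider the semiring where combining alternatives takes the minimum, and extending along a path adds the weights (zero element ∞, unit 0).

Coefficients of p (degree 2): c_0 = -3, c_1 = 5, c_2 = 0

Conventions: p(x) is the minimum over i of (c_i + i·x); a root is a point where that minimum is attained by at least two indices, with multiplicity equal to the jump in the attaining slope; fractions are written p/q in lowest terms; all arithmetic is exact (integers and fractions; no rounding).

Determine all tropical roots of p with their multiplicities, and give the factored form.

hull edge (i=0, c=-3) to (i=2, c=0): slope 3/2, span 2
Factored form: p(x) = 0 ⊗ (x ⊕ (-3/2)) ⊗ (x ⊕ (-3/2))
Answer: roots = -3/2 (mult 2)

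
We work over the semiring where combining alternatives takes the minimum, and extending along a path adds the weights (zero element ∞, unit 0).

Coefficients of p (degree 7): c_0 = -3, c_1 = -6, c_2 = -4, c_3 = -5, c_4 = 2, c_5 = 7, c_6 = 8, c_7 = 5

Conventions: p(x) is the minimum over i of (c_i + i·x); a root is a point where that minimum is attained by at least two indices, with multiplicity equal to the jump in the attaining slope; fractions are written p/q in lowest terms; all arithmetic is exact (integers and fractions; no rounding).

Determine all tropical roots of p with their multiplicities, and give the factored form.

hull edge (i=0, c=-3) to (i=1, c=-6): slope -3, span 1
hull edge (i=1, c=-6) to (i=3, c=-5): slope 1/2, span 2
hull edge (i=3, c=-5) to (i=7, c=5): slope 5/2, span 4
Factored form: p(x) = 5 ⊗ (x ⊕ (-5/2)) ⊗ (x ⊕ (-5/2)) ⊗ (x ⊕ (-5/2)) ⊗ (x ⊕ (-5/2)) ⊗ (x ⊕ (-1/2)) ⊗ (x ⊕ (-1/2)) ⊗ (x ⊕ 3)
Answer: roots = -5/2 (mult 4), -1/2 (mult 2), 3 (mult 1)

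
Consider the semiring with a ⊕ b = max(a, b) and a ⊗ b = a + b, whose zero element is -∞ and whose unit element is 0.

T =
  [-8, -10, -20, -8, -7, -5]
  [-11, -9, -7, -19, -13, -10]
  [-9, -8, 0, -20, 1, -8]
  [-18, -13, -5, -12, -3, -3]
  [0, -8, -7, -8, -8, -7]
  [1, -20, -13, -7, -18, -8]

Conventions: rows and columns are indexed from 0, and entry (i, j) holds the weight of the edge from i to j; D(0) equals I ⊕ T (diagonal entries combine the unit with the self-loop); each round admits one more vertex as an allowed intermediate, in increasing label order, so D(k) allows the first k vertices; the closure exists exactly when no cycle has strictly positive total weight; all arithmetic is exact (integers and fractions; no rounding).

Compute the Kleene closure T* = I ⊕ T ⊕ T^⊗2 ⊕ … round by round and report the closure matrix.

D(0):
  [0, -10, -20, -8, -7, -5]
  [-11, 0, -7, -19, -13, -10]
  [-9, -8, 0, -20, 1, -8]
  [-18, -13, -5, 0, -3, -3]
  [0, -8, -7, -8, 0, -7]
  [1, -20, -13, -7, -18, 0]
D(1):
  [0, -10, -20, -8, -7, -5]
  [-11, 0, -7, -19, -13, -10]
  [-9, -8, 0, -17, 1, -8]
  [-18, -13, -5, 0, -3, -3]
  [0, -8, -7, -8, 0, -5]
  [1, -9, -13, -7, -6, 0]
D(2):
  [0, -10, -17, -8, -7, -5]
  [-11, 0, -7, -19, -13, -10]
  [-9, -8, 0, -17, 1, -8]
  [-18, -13, -5, 0, -3, -3]
  [0, -8, -7, -8, 0, -5]
  [1, -9, -13, -7, -6, 0]
D(3):
  [0, -10, -17, -8, -7, -5]
  [-11, 0, -7, -19, -6, -10]
  [-9, -8, 0, -17, 1, -8]
  [-14, -13, -5, 0, -3, -3]
  [0, -8, -7, -8, 0, -5]
  [1, -9, -13, -7, -6, 0]
D(4):
  [0, -10, -13, -8, -7, -5]
  [-11, 0, -7, -19, -6, -10]
  [-9, -8, 0, -17, 1, -8]
  [-14, -13, -5, 0, -3, -3]
  [0, -8, -7, -8, 0, -5]
  [1, -9, -12, -7, -6, 0]
D(5):
  [0, -10, -13, -8, -7, -5]
  [-6, 0, -7, -14, -6, -10]
  [1, -7, 0, -7, 1, -4]
  [-3, -11, -5, 0, -3, -3]
  [0, -8, -7, -8, 0, -5]
  [1, -9, -12, -7, -6, 0]
D(6):
  [0, -10, -13, -8, -7, -5]
  [-6, 0, -7, -14, -6, -10]
  [1, -7, 0, -7, 1, -4]
  [-2, -11, -5, 0, -3, -3]
  [0, -8, -7, -8, 0, -5]
  [1, -9, -12, -7, -6, 0]
Answer: T* = [[0, -10, -13, -8, -7, -5], [-6, 0, -7, -14, -6, -10], [1, -7, 0, -7, 1, -4], [-2, -11, -5, 0, -3, -3], [0, -8, -7, -8, 0, -5], [1, -9, -12, -7, -6, 0]]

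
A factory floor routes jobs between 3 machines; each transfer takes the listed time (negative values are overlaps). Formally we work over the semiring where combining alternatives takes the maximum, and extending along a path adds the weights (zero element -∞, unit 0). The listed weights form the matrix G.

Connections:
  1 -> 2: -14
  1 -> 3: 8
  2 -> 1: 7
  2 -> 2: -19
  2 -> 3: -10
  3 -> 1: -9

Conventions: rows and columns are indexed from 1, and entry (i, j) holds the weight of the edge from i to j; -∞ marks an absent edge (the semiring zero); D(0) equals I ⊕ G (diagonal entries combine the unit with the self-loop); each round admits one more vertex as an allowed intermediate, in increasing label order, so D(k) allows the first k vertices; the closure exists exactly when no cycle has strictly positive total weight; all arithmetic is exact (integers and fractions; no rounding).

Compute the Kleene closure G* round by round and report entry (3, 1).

D(0):
  [0, -14, 8]
  [7, 0, -10]
  [-9, -∞, 0]
D(1):
  [0, -14, 8]
  [7, 0, 15]
  [-9, -23, 0]
D(2):
  [0, -14, 8]
  [7, 0, 15]
  [-9, -23, 0]
D(3):
  [0, -14, 8]
  [7, 0, 15]
  [-9, -23, 0]
Answer: G*[3][1] = -9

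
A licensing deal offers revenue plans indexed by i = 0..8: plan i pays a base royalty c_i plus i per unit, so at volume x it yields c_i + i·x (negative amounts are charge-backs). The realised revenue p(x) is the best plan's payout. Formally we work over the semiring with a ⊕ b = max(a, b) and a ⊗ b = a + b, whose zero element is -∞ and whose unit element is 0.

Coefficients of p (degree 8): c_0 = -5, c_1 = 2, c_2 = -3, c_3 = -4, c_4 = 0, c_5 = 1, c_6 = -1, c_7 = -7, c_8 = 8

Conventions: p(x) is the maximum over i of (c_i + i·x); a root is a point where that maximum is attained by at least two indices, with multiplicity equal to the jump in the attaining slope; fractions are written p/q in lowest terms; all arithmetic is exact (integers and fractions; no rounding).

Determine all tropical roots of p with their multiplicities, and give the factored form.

hull edge (i=0, c=-5) to (i=1, c=2): slope 7, span 1
hull edge (i=1, c=2) to (i=8, c=8): slope 6/7, span 7
Factored form: p(x) = 8 ⊗ (x ⊕ (-7)) ⊗ (x ⊕ (-6/7)) ⊗ (x ⊕ (-6/7)) ⊗ (x ⊕ (-6/7)) ⊗ (x ⊕ (-6/7)) ⊗ (x ⊕ (-6/7)) ⊗ (x ⊕ (-6/7)) ⊗ (x ⊕ (-6/7))
Answer: roots = -7 (mult 1), -6/7 (mult 7)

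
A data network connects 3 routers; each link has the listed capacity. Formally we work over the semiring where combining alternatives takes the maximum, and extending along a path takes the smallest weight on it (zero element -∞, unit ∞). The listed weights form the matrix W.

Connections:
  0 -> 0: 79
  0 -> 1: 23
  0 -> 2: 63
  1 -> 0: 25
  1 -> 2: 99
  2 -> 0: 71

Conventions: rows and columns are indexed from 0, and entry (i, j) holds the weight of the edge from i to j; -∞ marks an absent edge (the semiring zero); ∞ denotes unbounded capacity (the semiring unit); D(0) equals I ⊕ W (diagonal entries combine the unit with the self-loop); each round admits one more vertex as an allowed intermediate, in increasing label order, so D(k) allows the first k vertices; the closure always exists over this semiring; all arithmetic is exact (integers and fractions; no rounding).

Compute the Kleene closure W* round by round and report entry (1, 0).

D(0):
  [∞, 23, 63]
  [25, ∞, 99]
  [71, -∞, ∞]
D(1):
  [∞, 23, 63]
  [25, ∞, 99]
  [71, 23, ∞]
D(2):
  [∞, 23, 63]
  [25, ∞, 99]
  [71, 23, ∞]
D(3):
  [∞, 23, 63]
  [71, ∞, 99]
  [71, 23, ∞]
Answer: W*[1][0] = 71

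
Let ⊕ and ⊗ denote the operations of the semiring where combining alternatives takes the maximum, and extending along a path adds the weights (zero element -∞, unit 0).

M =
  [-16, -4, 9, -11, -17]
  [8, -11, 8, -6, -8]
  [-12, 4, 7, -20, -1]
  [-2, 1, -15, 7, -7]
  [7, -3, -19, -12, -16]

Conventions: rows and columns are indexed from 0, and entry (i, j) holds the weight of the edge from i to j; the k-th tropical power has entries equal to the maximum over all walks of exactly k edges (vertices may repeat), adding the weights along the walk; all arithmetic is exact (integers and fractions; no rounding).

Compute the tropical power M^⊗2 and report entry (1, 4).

M^⊗2:
  [4, 13, 16, -4, 8]
  [-1, 12, 17, 1, 7]
  [12, 11, 14, -2, 6]
  [9, 8, 9, 14, 0]
  [5, 3, 16, -4, -10]
Key observation: the optimum is the walk 1->2->4, with weight 8 + (-1) = 7.
Optimal value attained by: walk 1->2->4.
Answer: (M^⊗2)[1][4] = 7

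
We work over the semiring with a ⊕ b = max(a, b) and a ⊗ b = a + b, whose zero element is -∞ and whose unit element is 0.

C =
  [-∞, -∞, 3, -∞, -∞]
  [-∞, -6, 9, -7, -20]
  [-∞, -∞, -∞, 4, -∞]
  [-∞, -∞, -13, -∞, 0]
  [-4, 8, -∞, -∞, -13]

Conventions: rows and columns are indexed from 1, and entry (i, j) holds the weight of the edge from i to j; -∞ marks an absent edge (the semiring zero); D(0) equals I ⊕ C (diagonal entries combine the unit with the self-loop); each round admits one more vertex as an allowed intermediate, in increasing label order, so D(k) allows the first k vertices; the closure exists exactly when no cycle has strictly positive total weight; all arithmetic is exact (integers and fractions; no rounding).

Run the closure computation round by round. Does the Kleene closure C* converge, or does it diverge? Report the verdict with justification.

D(0):
  [0, -∞, 3, -∞, -∞]
  [-∞, 0, 9, -7, -20]
  [-∞, -∞, 0, 4, -∞]
  [-∞, -∞, -13, 0, 0]
  [-4, 8, -∞, -∞, 0]
D(1):
  [0, -∞, 3, -∞, -∞]
  [-∞, 0, 9, -7, -20]
  [-∞, -∞, 0, 4, -∞]
  [-∞, -∞, -13, 0, 0]
  [-4, 8, -1, -∞, 0]
D(2):
  [0, -∞, 3, -∞, -∞]
  [-∞, 0, 9, -7, -20]
  [-∞, -∞, 0, 4, -∞]
  [-∞, -∞, -13, 0, 0]
  [-4, 8, 17, 1, 0]
D(3):
  [0, -∞, 3, 7, -∞]
  [-∞, 0, 9, 13, -20]
  [-∞, -∞, 0, 4, -∞]
  [-∞, -∞, -13, 0, 0]
  [-4, 8, 17, 21, 0]
Detection: at round 4, diagonal entry (5, 5) turns strictly positive.
Key observation: the cycle 5->1->3->4->5 has total weight (-4) + 3 + 4 + 0, which is strictly positive.
Answer: DIVERGES — positive cycle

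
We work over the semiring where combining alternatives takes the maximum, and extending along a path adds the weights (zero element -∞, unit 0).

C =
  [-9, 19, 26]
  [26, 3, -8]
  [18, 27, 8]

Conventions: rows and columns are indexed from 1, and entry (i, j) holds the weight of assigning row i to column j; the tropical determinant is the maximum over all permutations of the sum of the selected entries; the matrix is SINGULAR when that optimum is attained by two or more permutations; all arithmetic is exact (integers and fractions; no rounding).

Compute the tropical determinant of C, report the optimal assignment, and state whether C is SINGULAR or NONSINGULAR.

σ = (1, 2, 3): (-9) + 3 + 8 = 2
σ = (1, 3, 2): (-9) + (-8) + 27 = 10
σ = (2, 1, 3): 19 + 26 + 8 = 53
σ = (2, 3, 1): 19 + (-8) + 18 = 29
σ = (3, 1, 2): 26 + 26 + 27 = 79
σ = (3, 2, 1): 26 + 3 + 18 = 47
Optimal value attained by: σ = (3, 1, 2).
Answer: det⊕(C) = 79; verdict: NONSINGULAR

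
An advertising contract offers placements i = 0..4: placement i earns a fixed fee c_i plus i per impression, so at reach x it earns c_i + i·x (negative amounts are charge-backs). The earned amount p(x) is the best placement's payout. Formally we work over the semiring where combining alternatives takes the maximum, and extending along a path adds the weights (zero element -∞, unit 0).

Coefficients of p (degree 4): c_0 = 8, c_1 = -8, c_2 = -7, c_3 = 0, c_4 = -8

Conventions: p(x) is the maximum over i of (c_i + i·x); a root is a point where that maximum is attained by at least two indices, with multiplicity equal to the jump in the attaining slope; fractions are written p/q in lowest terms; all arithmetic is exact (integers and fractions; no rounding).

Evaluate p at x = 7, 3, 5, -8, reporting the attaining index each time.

p(7) = max(8+0·7=8, -8+1·7=-1, -7+2·7=7, 0+3·7=21, -8+4·7=20) = 21 (attained by i=3)
p(3) = max(8+0·3=8, -8+1·3=-5, -7+2·3=-1, 0+3·3=9, -8+4·3=4) = 9 (attained by i=3)
p(5) = max(8+0·5=8, -8+1·5=-3, -7+2·5=3, 0+3·5=15, -8+4·5=12) = 15 (attained by i=3)
p(-8) = max(8+0·(-8)=8, -8+1·(-8)=-16, -7+2·(-8)=-23, 0+3·(-8)=-24, -8+4·(-8)=-40) = 8 (attained by i=0)
Answer: p(7) = 21; p(3) = 9; p(5) = 15; p(-8) = 8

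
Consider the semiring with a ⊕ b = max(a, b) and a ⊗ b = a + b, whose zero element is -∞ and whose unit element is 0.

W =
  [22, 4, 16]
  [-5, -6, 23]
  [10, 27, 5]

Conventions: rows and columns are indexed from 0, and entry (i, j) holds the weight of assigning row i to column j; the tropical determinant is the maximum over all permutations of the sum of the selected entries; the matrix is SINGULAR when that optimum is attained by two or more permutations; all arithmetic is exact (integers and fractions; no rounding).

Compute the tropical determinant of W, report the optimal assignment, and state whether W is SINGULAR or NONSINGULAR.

σ = (0, 1, 2): 22 + (-6) + 5 = 21
σ = (0, 2, 1): 22 + 23 + 27 = 72
σ = (1, 0, 2): 4 + (-5) + 5 = 4
σ = (1, 2, 0): 4 + 23 + 10 = 37
σ = (2, 0, 1): 16 + (-5) + 27 = 38
σ = (2, 1, 0): 16 + (-6) + 10 = 20
Optimal value attained by: σ = (0, 2, 1).
Answer: det⊕(W) = 72; verdict: NONSINGULAR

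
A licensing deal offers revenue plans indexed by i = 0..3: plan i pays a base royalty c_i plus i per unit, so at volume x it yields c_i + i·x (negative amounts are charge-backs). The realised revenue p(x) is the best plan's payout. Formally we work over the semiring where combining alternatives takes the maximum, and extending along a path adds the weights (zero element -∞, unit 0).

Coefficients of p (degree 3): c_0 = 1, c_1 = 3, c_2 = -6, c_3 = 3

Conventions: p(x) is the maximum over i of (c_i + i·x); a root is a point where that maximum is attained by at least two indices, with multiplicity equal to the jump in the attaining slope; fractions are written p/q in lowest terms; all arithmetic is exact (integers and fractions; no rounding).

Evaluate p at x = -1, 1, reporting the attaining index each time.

p(-1) = max(1+0·(-1)=1, 3+1·(-1)=2, -6+2·(-1)=-8, 3+3·(-1)=0) = 2 (attained by i=1)
p(1) = max(1+0·1=1, 3+1·1=4, -6+2·1=-4, 3+3·1=6) = 6 (attained by i=3)
Answer: p(-1) = 2; p(1) = 6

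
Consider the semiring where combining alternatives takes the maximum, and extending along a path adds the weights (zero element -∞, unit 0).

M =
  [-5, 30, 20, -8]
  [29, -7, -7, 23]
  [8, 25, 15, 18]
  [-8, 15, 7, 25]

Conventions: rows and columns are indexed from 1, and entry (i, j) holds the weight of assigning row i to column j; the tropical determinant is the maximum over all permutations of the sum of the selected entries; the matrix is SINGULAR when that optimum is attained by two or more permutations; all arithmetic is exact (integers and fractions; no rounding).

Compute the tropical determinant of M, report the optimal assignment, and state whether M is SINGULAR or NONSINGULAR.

σ = (1, 2, 3, 4): (-5) + (-7) + 15 + 25 = 28
σ = (1, 2, 4, 3): (-5) + (-7) + 18 + 7 = 13
σ = (1, 3, 2, 4): (-5) + (-7) + 25 + 25 = 38
σ = (1, 3, 4, 2): (-5) + (-7) + 18 + 15 = 21
σ = (1, 4, 2, 3): (-5) + 23 + 25 + 7 = 50
σ = (1, 4, 3, 2): (-5) + 23 + 15 + 15 = 48
σ = (2, 1, 3, 4): 30 + 29 + 15 + 25 = 99
σ = (2, 1, 4, 3): 30 + 29 + 18 + 7 = 84
σ = (2, 3, 1, 4): 30 + (-7) + 8 + 25 = 56
σ = (2, 3, 4, 1): 30 + (-7) + 18 + (-8) = 33
σ = (2, 4, 1, 3): 30 + 23 + 8 + 7 = 68
σ = (2, 4, 3, 1): 30 + 23 + 15 + (-8) = 60
σ = (3, 1, 2, 4): 20 + 29 + 25 + 25 = 99
σ = (3, 1, 4, 2): 20 + 29 + 18 + 15 = 82
σ = (3, 2, 1, 4): 20 + (-7) + 8 + 25 = 46
σ = (3, 2, 4, 1): 20 + (-7) + 18 + (-8) = 23
σ = (3, 4, 1, 2): 20 + 23 + 8 + 15 = 66
σ = (3, 4, 2, 1): 20 + 23 + 25 + (-8) = 60
σ = (4, 1, 2, 3): (-8) + 29 + 25 + 7 = 53
σ = (4, 1, 3, 2): (-8) + 29 + 15 + 15 = 51
σ = (4, 2, 1, 3): (-8) + (-7) + 8 + 7 = 0
σ = (4, 2, 3, 1): (-8) + (-7) + 15 + (-8) = -8
σ = (4, 3, 1, 2): (-8) + (-7) + 8 + 15 = 8
σ = (4, 3, 2, 1): (-8) + (-7) + 25 + (-8) = 2
Optimal value attained by: σ = (2, 1, 3, 4).
Answer: det⊕(M) = 99; verdict: SINGULAR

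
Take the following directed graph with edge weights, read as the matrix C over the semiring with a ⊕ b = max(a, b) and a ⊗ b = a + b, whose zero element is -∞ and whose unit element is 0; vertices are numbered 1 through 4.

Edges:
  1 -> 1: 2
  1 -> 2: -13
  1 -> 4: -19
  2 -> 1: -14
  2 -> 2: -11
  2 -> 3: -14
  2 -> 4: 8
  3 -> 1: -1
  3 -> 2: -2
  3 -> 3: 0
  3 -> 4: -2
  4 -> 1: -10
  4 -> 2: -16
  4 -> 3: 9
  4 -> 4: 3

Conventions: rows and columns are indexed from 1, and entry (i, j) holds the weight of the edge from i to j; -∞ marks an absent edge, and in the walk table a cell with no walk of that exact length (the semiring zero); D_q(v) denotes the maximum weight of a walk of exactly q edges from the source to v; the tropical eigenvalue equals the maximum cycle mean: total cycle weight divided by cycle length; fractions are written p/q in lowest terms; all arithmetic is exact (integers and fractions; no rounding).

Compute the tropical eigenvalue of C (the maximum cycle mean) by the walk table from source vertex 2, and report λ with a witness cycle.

q=0: [-∞, 0, -∞, -∞]
q=1: [-14, -11, -14, 8]
q=2: [-2, -8, 17, 11]
q=3: [16, 15, 20, 15]
q=4: [19, 18, 24, 23]
Optimal cycle mean attained by: cycle 2->4->3->2, total 8 + 9 + (-2), length 3.
Answer: λ = 5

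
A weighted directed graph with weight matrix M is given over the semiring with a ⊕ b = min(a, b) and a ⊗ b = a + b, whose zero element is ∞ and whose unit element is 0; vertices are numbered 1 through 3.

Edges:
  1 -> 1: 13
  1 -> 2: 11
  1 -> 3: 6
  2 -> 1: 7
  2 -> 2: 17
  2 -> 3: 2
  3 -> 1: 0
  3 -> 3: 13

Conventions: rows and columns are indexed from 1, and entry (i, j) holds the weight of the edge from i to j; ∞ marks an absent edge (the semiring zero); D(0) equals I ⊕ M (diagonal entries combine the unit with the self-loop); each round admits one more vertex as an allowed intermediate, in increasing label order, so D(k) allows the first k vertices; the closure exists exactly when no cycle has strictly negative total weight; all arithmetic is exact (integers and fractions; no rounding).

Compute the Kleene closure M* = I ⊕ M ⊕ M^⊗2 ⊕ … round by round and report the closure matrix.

D(0):
  [0, 11, 6]
  [7, 0, 2]
  [0, ∞, 0]
D(1):
  [0, 11, 6]
  [7, 0, 2]
  [0, 11, 0]
D(2):
  [0, 11, 6]
  [7, 0, 2]
  [0, 11, 0]
D(3):
  [0, 11, 6]
  [2, 0, 2]
  [0, 11, 0]
Answer: M* = [[0, 11, 6], [2, 0, 2], [0, 11, 0]]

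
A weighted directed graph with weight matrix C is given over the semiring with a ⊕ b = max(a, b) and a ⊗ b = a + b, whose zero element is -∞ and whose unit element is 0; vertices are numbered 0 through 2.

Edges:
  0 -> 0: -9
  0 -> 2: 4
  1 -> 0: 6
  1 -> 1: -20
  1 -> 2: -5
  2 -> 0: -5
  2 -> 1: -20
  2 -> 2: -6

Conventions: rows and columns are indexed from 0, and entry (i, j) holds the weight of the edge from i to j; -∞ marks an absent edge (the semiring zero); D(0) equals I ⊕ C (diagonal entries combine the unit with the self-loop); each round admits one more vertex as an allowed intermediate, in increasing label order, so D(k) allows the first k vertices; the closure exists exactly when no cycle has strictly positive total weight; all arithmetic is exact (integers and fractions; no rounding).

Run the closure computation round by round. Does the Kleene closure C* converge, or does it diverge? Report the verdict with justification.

D(0):
  [0, -∞, 4]
  [6, 0, -5]
  [-5, -20, 0]
D(1):
  [0, -∞, 4]
  [6, 0, 10]
  [-5, -20, 0]
D(2):
  [0, -∞, 4]
  [6, 0, 10]
  [-5, -20, 0]
D(3):
  [0, -16, 4]
  [6, 0, 10]
  [-5, -20, 0]
Key observation: every diagonal entry stays at the unit through all rounds, so no improving cycle exists.
Answer: CONVERGES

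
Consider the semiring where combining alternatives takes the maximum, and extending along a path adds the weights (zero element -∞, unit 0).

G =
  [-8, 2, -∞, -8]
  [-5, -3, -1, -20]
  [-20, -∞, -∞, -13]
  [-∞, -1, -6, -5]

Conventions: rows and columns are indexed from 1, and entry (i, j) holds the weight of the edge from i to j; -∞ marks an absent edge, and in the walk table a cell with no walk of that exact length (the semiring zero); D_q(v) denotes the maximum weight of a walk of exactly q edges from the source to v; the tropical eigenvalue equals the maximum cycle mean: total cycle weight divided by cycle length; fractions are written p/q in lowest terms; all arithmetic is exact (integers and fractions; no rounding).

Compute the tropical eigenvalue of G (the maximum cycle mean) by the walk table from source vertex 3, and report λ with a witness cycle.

q=0: [-∞, -∞, 0, -∞]
q=1: [-20, -∞, -∞, -13]
q=2: [-28, -14, -19, -18]
q=3: [-19, -17, -15, -23]
q=4: [-22, -17, -18, -27]
Optimal cycle mean attained by: cycle 1->2->1, total 2 + (-5), length 2.
Answer: λ = -3/2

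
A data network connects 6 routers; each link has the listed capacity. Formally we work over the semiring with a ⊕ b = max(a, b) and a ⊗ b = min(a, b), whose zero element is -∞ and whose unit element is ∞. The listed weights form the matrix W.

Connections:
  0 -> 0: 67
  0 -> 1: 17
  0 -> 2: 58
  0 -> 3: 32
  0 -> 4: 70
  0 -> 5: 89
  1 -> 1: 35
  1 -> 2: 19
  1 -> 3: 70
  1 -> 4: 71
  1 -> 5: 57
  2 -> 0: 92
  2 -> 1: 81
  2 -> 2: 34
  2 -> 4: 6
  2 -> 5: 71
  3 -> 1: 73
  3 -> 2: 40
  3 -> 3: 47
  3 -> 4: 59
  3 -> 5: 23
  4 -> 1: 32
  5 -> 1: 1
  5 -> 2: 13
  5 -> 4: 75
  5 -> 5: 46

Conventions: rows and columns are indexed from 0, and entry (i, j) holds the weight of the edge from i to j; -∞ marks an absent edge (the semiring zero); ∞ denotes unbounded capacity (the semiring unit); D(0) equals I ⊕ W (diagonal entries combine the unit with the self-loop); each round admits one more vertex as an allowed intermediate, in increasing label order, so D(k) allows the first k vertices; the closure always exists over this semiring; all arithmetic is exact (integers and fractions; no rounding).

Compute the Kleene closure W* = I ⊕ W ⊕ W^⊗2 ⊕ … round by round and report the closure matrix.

D(0):
  [∞, 17, 58, 32, 70, 89]
  [-∞, ∞, 19, 70, 71, 57]
  [92, 81, ∞, -∞, 6, 71]
  [-∞, 73, 40, ∞, 59, 23]
  [-∞, 32, -∞, -∞, ∞, -∞]
  [-∞, 1, 13, -∞, 75, ∞]
D(1):
  [∞, 17, 58, 32, 70, 89]
  [-∞, ∞, 19, 70, 71, 57]
  [92, 81, ∞, 32, 70, 89]
  [-∞, 73, 40, ∞, 59, 23]
  [-∞, 32, -∞, -∞, ∞, -∞]
  [-∞, 1, 13, -∞, 75, ∞]
D(2):
  [∞, 17, 58, 32, 70, 89]
  [-∞, ∞, 19, 70, 71, 57]
  [92, 81, ∞, 70, 71, 89]
  [-∞, 73, 40, ∞, 71, 57]
  [-∞, 32, 19, 32, ∞, 32]
  [-∞, 1, 13, 1, 75, ∞]
D(3):
  [∞, 58, 58, 58, 70, 89]
  [19, ∞, 19, 70, 71, 57]
  [92, 81, ∞, 70, 71, 89]
  [40, 73, 40, ∞, 71, 57]
  [19, 32, 19, 32, ∞, 32]
  [13, 13, 13, 13, 75, ∞]
D(4):
  [∞, 58, 58, 58, 70, 89]
  [40, ∞, 40, 70, 71, 57]
  [92, 81, ∞, 70, 71, 89]
  [40, 73, 40, ∞, 71, 57]
  [32, 32, 32, 32, ∞, 32]
  [13, 13, 13, 13, 75, ∞]
D(5):
  [∞, 58, 58, 58, 70, 89]
  [40, ∞, 40, 70, 71, 57]
  [92, 81, ∞, 70, 71, 89]
  [40, 73, 40, ∞, 71, 57]
  [32, 32, 32, 32, ∞, 32]
  [32, 32, 32, 32, 75, ∞]
D(6):
  [∞, 58, 58, 58, 75, 89]
  [40, ∞, 40, 70, 71, 57]
  [92, 81, ∞, 70, 75, 89]
  [40, 73, 40, ∞, 71, 57]
  [32, 32, 32, 32, ∞, 32]
  [32, 32, 32, 32, 75, ∞]
Answer: W* = [[∞, 58, 58, 58, 75, 89], [40, ∞, 40, 70, 71, 57], [92, 81, ∞, 70, 75, 89], [40, 73, 40, ∞, 71, 57], [32, 32, 32, 32, ∞, 32], [32, 32, 32, 32, 75, ∞]]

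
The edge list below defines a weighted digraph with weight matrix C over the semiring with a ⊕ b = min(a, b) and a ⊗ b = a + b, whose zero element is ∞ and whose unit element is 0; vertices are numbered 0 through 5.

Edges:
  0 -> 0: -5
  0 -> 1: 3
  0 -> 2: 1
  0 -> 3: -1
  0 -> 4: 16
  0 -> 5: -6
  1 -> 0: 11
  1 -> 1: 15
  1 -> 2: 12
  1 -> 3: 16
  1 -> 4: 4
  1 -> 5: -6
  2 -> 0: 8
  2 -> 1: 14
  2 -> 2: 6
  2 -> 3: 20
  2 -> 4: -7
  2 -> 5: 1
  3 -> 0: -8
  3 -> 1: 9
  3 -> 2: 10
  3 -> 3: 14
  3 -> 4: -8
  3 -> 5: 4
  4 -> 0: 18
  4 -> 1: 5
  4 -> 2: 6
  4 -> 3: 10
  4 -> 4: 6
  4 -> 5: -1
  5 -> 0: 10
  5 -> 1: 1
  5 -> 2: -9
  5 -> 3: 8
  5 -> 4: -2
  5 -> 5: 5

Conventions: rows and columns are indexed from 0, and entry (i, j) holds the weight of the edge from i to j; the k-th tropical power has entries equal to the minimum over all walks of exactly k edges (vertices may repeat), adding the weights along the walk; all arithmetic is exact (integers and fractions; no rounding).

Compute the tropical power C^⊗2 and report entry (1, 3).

C^⊗2:
  [-10, -5, -15, -6, -9, -11]
  [4, -5, -15, 2, -8, -1]
  [3, -2, -8, 3, -1, -8]
  [-13, -5, -7, -9, -2, -14]
  [2, 0, -10, 7, -3, -1]
  [-1, 3, -4, 8, -16, -8]
Key observation: the optimum is the walk 1->5->3, with weight (-6) + 8 = 2.
Optimal value attained by: walk 1->5->3.
Answer: (C^⊗2)[1][3] = 2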